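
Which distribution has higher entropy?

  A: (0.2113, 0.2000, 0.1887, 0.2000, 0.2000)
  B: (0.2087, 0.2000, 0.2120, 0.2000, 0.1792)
A

Both distributions are close to uniform, making this a harder comparison.

H(A) = 2.3210 bits
H(B) = 2.3195 bits

The distribution closer to uniform has higher entropy.
Answer: A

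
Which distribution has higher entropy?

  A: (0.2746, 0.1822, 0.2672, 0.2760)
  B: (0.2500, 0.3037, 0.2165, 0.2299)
B

Both distributions are close to uniform, making this a harder comparison.

H(A) = 1.9810 bits
H(B) = 1.9876 bits

The distribution closer to uniform has higher entropy.
Answer: B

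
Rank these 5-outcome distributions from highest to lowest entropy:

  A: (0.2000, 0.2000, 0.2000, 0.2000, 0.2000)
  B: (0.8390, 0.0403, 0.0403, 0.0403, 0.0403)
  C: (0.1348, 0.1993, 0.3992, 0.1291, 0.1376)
A > C > B

Key insight: Entropy is maximized by uniform distributions and minimized by concentrated distributions.

- Uniform distributions have maximum entropy log₂(5) = 2.3219 bits
- The more "peaked" or concentrated a distribution, the lower its entropy

Entropies:
  H(A) = 2.3219 bits
  H(B) = 0.9587 bits
  H(C) = 2.1574 bits

Ranking: A > C > B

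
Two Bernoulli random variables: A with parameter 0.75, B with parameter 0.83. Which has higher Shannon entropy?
A

For binary distributions, entropy is maximized at p=0.5 and decreases as p moves toward 0 or 1.

H(A) = H(0.75) = 0.8113 bits
H(B) = H(0.83) = 0.6577 bits

Distribution A (p=0.75) is closer to uniform (p=0.5), so it has higher entropy.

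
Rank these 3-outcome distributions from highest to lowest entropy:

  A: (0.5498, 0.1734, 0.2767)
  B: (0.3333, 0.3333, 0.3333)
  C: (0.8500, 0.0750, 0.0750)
B > A > C

Key insight: Entropy is maximized by uniform distributions and minimized by concentrated distributions.

- Uniform distributions have maximum entropy log₂(3) = 1.5850 bits
- The more "peaked" or concentrated a distribution, the lower its entropy

Entropies:
  H(A) = 1.4258 bits
  H(B) = 1.5850 bits
  H(C) = 0.7598 bits

Ranking: B > A > C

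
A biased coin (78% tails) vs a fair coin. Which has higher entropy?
Fair coin

The fair coin is uniform (p=0.5), maximizing binary entropy at 1 bit. The biased coin has H(0.78) ≈ 0.760 bits — its outcome is more predictable, so its entropy is lower.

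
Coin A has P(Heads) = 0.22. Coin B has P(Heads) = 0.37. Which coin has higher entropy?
B

For binary distributions, entropy is maximized at p=0.5 and decreases as p moves toward 0 or 1.

H(A) = H(0.22) = 0.7602 bits
H(B) = H(0.37) = 0.9507 bits

Distribution B (p=0.37) is closer to uniform (p=0.5), so it has higher entropy.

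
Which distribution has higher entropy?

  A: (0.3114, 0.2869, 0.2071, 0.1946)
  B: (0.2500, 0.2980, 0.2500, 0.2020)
B

Both distributions are close to uniform, making this a harder comparison.

H(A) = 1.9709 bits
H(B) = 1.9866 bits

The distribution closer to uniform has higher entropy.
Answer: B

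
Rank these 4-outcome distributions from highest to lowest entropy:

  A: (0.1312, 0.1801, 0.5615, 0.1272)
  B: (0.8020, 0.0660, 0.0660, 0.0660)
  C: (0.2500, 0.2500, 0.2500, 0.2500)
C > A > B

Key insight: Entropy is maximized by uniform distributions and minimized by concentrated distributions.

- Uniform distributions have maximum entropy log₂(4) = 2.0000 bits
- The more "peaked" or concentrated a distribution, the lower its entropy

Entropies:
  H(A) = 1.6757 bits
  H(B) = 1.0317 bits
  H(C) = 2.0000 bits

Ranking: C > A > B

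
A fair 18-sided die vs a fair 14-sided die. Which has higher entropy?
18-sided die

Both are uniform distributions; for uniform over n outcomes, H = log₂(n). H(18-sided) = log₂(18) = 4.170 bits and H(14-sided) = log₂(14) = 3.807 bits. More outcomes in a uniform distribution means higher entropy.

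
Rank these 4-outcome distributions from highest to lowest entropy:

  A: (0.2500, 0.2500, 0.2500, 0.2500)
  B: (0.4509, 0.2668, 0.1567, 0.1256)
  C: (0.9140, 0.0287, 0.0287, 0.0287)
A > B > C

Key insight: Entropy is maximized by uniform distributions and minimized by concentrated distributions.

- Uniform distributions have maximum entropy log₂(4) = 2.0000 bits
- The more "peaked" or concentrated a distribution, the lower its entropy

Entropies:
  H(A) = 2.0000 bits
  H(B) = 1.8217 bits
  H(C) = 0.5593 bits

Ranking: A > B > C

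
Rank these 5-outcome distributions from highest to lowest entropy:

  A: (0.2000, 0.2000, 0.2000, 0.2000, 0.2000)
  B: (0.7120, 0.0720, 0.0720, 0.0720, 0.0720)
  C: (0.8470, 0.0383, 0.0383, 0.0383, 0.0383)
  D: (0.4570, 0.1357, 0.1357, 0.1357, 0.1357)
A > D > B > C

Key insight: Entropy is maximized by uniform distributions and minimized by concentrated distributions.

Entropies:
  H(A) = 2.3219 bits
  H(B) = 1.4421 bits
  H(C) = 0.9233 bits
  H(D) = 2.0807 bits

Ranking: A > D > B > C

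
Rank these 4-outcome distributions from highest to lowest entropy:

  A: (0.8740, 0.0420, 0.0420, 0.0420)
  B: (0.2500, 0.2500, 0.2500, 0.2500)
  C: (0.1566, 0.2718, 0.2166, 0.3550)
B > C > A

Key insight: Entropy is maximized by uniform distributions and minimized by concentrated distributions.

- Uniform distributions have maximum entropy log₂(4) = 2.0000 bits
- The more "peaked" or concentrated a distribution, the lower its entropy

Entropies:
  H(A) = 0.7461 bits
  H(B) = 2.0000 bits
  H(C) = 1.9381 bits

Ranking: B > C > A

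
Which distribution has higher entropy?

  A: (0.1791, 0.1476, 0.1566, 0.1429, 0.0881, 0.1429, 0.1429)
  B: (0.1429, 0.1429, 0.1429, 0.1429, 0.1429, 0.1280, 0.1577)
B

Both distributions are close to uniform, making this a harder comparison.

H(A) = 2.7826 bits
H(B) = 2.8051 bits

The distribution closer to uniform has higher entropy.
Answer: B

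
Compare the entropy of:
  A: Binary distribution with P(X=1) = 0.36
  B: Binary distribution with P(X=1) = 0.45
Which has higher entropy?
B

For binary distributions, entropy is maximized at p=0.5 and decreases as p moves toward 0 or 1.

H(A) = H(0.36) = 0.9427 bits
H(B) = H(0.45) = 0.9928 bits

Distribution B (p=0.45) is closer to uniform (p=0.5), so it has higher entropy.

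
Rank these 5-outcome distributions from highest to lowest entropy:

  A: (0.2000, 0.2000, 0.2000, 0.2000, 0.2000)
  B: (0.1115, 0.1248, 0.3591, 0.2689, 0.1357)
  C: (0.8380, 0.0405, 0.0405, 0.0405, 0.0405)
A > B > C

Key insight: Entropy is maximized by uniform distributions and minimized by concentrated distributions.

- Uniform distributions have maximum entropy log₂(5) = 2.3219 bits
- The more "peaked" or concentrated a distribution, the lower its entropy

Entropies:
  H(A) = 2.3219 bits
  H(B) = 2.1586 bits
  H(C) = 0.9631 bits

Ranking: A > B > C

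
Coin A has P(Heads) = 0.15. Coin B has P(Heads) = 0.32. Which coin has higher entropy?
B

For binary distributions, entropy is maximized at p=0.5 and decreases as p moves toward 0 or 1.

H(A) = H(0.15) = 0.6098 bits
H(B) = H(0.32) = 0.9044 bits

Distribution B (p=0.32) is closer to uniform (p=0.5), so it has higher entropy.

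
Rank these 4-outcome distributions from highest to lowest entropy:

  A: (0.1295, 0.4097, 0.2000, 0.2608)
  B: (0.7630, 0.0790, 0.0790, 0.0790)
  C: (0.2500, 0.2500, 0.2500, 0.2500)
C > A > B

Key insight: Entropy is maximized by uniform distributions and minimized by concentrated distributions.

- Uniform distributions have maximum entropy log₂(4) = 2.0000 bits
- The more "peaked" or concentrated a distribution, the lower its entropy

Entropies:
  H(A) = 1.8794 bits
  H(B) = 1.1657 bits
  H(C) = 2.0000 bits

Ranking: C > A > B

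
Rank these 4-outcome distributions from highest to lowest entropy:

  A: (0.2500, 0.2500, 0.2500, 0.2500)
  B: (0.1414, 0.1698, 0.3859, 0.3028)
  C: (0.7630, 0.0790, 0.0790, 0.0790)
A > B > C

Key insight: Entropy is maximized by uniform distributions and minimized by concentrated distributions.

- Uniform distributions have maximum entropy log₂(4) = 2.0000 bits
- The more "peaked" or concentrated a distribution, the lower its entropy

Entropies:
  H(A) = 2.0000 bits
  H(B) = 1.8855 bits
  H(C) = 1.1657 bits

Ranking: A > B > C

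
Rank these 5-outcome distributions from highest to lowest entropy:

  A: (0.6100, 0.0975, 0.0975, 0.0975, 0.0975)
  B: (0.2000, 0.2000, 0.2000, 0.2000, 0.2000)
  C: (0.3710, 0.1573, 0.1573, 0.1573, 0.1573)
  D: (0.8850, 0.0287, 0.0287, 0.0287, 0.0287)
B > C > A > D

Key insight: Entropy is maximized by uniform distributions and minimized by concentrated distributions.

Entropies:
  H(A) = 1.7448 bits
  H(B) = 2.3219 bits
  H(C) = 2.2094 bits
  H(D) = 0.7448 bits

Ranking: B > C > A > D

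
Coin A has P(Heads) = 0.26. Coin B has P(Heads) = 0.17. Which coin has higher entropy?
A

For binary distributions, entropy is maximized at p=0.5 and decreases as p moves toward 0 or 1.

H(A) = H(0.26) = 0.8267 bits
H(B) = H(0.17) = 0.6577 bits

Distribution A (p=0.26) is closer to uniform (p=0.5), so it has higher entropy.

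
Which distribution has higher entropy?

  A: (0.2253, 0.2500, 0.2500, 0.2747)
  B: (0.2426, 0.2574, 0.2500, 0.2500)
B

Both distributions are close to uniform, making this a harder comparison.

H(A) = 1.9965 bits
H(B) = 1.9997 bits

The distribution closer to uniform has higher entropy.
Answer: B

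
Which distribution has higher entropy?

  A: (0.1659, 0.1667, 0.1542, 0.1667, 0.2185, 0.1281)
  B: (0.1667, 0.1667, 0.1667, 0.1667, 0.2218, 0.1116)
A

Both distributions are close to uniform, making this a harder comparison.

H(A) = 2.5667 bits
H(B) = 2.5582 bits

The distribution closer to uniform has higher entropy.
Answer: A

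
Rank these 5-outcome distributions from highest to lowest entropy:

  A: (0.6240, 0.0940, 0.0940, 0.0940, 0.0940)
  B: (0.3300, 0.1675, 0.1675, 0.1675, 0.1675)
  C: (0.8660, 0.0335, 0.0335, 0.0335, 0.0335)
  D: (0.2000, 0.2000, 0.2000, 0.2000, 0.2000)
D > B > A > C

Key insight: Entropy is maximized by uniform distributions and minimized by concentrated distributions.

Entropies:
  H(A) = 1.7072 bits
  H(B) = 2.2549 bits
  H(C) = 0.8363 bits
  H(D) = 2.3219 bits

Ranking: D > B > A > C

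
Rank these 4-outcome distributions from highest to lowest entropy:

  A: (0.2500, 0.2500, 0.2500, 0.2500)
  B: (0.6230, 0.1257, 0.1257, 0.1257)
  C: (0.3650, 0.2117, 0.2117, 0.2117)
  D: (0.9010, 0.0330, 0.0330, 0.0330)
A > C > B > D

Key insight: Entropy is maximized by uniform distributions and minimized by concentrated distributions.

Entropies:
  H(A) = 2.0000 bits
  H(B) = 1.5534 bits
  H(C) = 1.9532 bits
  H(D) = 0.6227 bits

Ranking: A > C > B > D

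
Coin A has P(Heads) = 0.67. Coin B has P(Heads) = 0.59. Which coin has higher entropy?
B

For binary distributions, entropy is maximized at p=0.5 and decreases as p moves toward 0 or 1.

H(A) = H(0.67) = 0.9149 bits
H(B) = H(0.59) = 0.9765 bits

Distribution B (p=0.59) is closer to uniform (p=0.5), so it has higher entropy.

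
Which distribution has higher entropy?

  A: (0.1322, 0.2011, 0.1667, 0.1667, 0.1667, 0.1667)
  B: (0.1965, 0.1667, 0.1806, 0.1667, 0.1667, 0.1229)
A

Both distributions are close to uniform, making this a harder comparison.

H(A) = 2.5746 bits
H(B) = 2.5714 bits

The distribution closer to uniform has higher entropy.
Answer: A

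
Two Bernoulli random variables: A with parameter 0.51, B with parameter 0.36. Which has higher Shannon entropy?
A

For binary distributions, entropy is maximized at p=0.5 and decreases as p moves toward 0 or 1.

H(A) = H(0.51) = 0.9997 bits
H(B) = H(0.36) = 0.9427 bits

Distribution A (p=0.51) is closer to uniform (p=0.5), so it has higher entropy.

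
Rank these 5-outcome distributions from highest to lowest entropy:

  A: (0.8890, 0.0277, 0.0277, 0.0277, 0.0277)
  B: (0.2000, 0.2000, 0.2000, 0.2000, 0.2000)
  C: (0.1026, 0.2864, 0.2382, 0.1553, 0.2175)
B > C > A

Key insight: Entropy is maximized by uniform distributions and minimized by concentrated distributions.

- Uniform distributions have maximum entropy log₂(5) = 2.3219 bits
- The more "peaked" or concentrated a distribution, the lower its entropy

Entropies:
  H(A) = 0.7249 bits
  H(B) = 2.3219 bits
  H(C) = 2.2426 bits

Ranking: B > C > A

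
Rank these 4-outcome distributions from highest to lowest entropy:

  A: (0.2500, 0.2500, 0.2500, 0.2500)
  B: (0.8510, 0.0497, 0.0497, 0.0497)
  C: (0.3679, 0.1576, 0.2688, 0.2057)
A > C > B

Key insight: Entropy is maximized by uniform distributions and minimized by concentrated distributions.

- Uniform distributions have maximum entropy log₂(4) = 2.0000 bits
- The more "peaked" or concentrated a distribution, the lower its entropy

Entropies:
  H(A) = 2.0000 bits
  H(B) = 0.8435 bits
  H(C) = 1.9296 bits

Ranking: A > C > B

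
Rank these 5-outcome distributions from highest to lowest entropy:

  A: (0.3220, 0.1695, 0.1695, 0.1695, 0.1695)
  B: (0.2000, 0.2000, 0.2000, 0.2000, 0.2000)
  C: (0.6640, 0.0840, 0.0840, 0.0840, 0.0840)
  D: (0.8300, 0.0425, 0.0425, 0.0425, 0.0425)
B > A > C > D

Key insight: Entropy is maximized by uniform distributions and minimized by concentrated distributions.

Entropies:
  H(A) = 2.2625 bits
  H(B) = 2.3219 bits
  H(C) = 1.5929 bits
  H(D) = 0.9977 bits

Ranking: B > A > C > D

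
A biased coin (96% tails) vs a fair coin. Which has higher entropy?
Fair coin

The fair coin is uniform (p=0.5), maximizing binary entropy at 1 bit. The biased coin has H(0.96) ≈ 0.242 bits — its outcome is more predictable, so its entropy is lower.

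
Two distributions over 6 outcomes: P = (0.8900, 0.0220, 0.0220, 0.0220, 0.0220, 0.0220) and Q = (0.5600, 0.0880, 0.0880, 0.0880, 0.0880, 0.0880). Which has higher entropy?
Q

P is highly concentrated on one outcome (89%), making it nearly deterministic. Q spreads its mass more evenly (max 56%). The more spread-out distribution has higher entropy: H(P) ≈ 0.755 bits, H(Q) ≈ 2.011 bits.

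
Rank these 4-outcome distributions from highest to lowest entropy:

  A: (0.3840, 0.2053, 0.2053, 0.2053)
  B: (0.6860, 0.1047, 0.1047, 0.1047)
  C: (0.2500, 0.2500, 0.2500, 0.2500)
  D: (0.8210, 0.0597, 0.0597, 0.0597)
C > A > B > D

Key insight: Entropy is maximized by uniform distributions and minimized by concentrated distributions.

Entropies:
  H(A) = 1.9372 bits
  H(B) = 1.3954 bits
  H(C) = 2.0000 bits
  H(D) = 0.9616 bits

Ranking: C > A > B > D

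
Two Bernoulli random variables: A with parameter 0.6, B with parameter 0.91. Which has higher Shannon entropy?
A

For binary distributions, entropy is maximized at p=0.5 and decreases as p moves toward 0 or 1.

H(A) = H(0.6) = 0.9710 bits
H(B) = H(0.91) = 0.4365 bits

Distribution A (p=0.6) is closer to uniform (p=0.5), so it has higher entropy.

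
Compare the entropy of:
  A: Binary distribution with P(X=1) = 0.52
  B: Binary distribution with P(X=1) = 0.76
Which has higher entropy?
A

For binary distributions, entropy is maximized at p=0.5 and decreases as p moves toward 0 or 1.

H(A) = H(0.52) = 0.9988 bits
H(B) = H(0.76) = 0.7950 bits

Distribution A (p=0.52) is closer to uniform (p=0.5), so it has higher entropy.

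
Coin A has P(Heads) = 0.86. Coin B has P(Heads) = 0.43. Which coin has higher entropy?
B

For binary distributions, entropy is maximized at p=0.5 and decreases as p moves toward 0 or 1.

H(A) = H(0.86) = 0.5842 bits
H(B) = H(0.43) = 0.9858 bits

Distribution B (p=0.43) is closer to uniform (p=0.5), so it has higher entropy.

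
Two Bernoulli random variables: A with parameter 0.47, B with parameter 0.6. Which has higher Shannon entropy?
A

For binary distributions, entropy is maximized at p=0.5 and decreases as p moves toward 0 or 1.

H(A) = H(0.47) = 0.9974 bits
H(B) = H(0.6) = 0.9710 bits

Distribution A (p=0.47) is closer to uniform (p=0.5), so it has higher entropy.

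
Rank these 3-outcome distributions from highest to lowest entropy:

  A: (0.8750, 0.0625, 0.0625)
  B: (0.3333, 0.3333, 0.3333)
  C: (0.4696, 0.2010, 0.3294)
B > C > A

Key insight: Entropy is maximized by uniform distributions and minimized by concentrated distributions.

- Uniform distributions have maximum entropy log₂(3) = 1.5850 bits
- The more "peaked" or concentrated a distribution, the lower its entropy

Entropies:
  H(A) = 0.6686 bits
  H(B) = 1.5850 bits
  H(C) = 1.5051 bits

Ranking: B > C > A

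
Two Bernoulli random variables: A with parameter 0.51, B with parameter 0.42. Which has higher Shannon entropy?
A

For binary distributions, entropy is maximized at p=0.5 and decreases as p moves toward 0 or 1.

H(A) = H(0.51) = 0.9997 bits
H(B) = H(0.42) = 0.9815 bits

Distribution A (p=0.51) is closer to uniform (p=0.5), so it has higher entropy.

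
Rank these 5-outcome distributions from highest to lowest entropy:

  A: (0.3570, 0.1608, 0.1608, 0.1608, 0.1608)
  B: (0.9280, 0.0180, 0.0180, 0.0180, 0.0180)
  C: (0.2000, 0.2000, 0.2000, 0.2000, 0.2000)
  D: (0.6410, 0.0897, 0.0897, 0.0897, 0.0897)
C > A > D > B

Key insight: Entropy is maximized by uniform distributions and minimized by concentrated distributions.

Entropies:
  H(A) = 2.2262 bits
  H(B) = 0.5173 bits
  H(C) = 2.3219 bits
  H(D) = 1.6598 bits

Ranking: C > A > D > B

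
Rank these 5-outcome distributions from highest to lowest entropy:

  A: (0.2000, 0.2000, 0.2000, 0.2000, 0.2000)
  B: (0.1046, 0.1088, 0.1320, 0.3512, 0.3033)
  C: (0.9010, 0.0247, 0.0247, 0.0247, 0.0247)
A > B > C

Key insight: Entropy is maximized by uniform distributions and minimized by concentrated distributions.

- Uniform distributions have maximum entropy log₂(5) = 2.3219 bits
- The more "peaked" or concentrated a distribution, the lower its entropy

Entropies:
  H(A) = 2.3219 bits
  H(B) = 2.1269 bits
  H(C) = 0.6638 bits

Ranking: A > B > C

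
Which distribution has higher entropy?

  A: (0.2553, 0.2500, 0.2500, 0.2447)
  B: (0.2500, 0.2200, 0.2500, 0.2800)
A

Both distributions are close to uniform, making this a harder comparison.

H(A) = 1.9998 bits
H(B) = 1.9948 bits

The distribution closer to uniform has higher entropy.
Answer: A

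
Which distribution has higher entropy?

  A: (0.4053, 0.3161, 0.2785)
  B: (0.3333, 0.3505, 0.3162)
B

Both distributions are close to uniform, making this a harder comparison.

H(A) = 1.5669 bits
H(B) = 1.5837 bits

The distribution closer to uniform has higher entropy.
Answer: B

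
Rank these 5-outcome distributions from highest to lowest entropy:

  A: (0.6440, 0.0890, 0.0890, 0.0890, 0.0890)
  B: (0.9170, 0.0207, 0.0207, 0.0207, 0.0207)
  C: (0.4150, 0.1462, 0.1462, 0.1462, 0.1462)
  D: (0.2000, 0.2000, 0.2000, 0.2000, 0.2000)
D > C > A > B

Key insight: Entropy is maximized by uniform distributions and minimized by concentrated distributions.

Entropies:
  H(A) = 1.6513 bits
  H(B) = 0.5787 bits
  H(C) = 2.1491 bits
  H(D) = 2.3219 bits

Ranking: D > C > A > B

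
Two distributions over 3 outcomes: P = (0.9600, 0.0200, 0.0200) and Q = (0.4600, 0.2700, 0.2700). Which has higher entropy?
Q

P is highly concentrated on one outcome (96%), making it nearly deterministic. Q spreads its mass more evenly (max 46%). The more spread-out distribution has higher entropy: H(P) ≈ 0.282 bits, H(Q) ≈ 1.535 bits.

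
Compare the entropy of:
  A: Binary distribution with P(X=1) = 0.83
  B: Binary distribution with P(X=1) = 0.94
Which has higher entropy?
A

For binary distributions, entropy is maximized at p=0.5 and decreases as p moves toward 0 or 1.

H(A) = H(0.83) = 0.6577 bits
H(B) = H(0.94) = 0.3274 bits

Distribution A (p=0.83) is closer to uniform (p=0.5), so it has higher entropy.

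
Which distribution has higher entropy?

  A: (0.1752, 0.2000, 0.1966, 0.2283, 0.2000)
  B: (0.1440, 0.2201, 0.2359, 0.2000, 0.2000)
A

Both distributions are close to uniform, making this a harder comparison.

H(A) = 2.3168 bits
H(B) = 2.3036 bits

The distribution closer to uniform has higher entropy.
Answer: A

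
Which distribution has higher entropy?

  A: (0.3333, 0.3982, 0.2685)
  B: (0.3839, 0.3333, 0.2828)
B

Both distributions are close to uniform, making this a harder comparison.

H(A) = 1.5666 bits
H(B) = 1.5739 bits

The distribution closer to uniform has higher entropy.
Answer: B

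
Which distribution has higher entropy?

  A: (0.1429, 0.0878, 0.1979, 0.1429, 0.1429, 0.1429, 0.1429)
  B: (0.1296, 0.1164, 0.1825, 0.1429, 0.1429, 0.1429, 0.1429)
B

Both distributions are close to uniform, making this a harder comparison.

H(A) = 2.7760 bits
H(B) = 2.7954 bits

The distribution closer to uniform has higher entropy.
Answer: B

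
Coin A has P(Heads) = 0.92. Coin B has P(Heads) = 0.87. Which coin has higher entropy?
B

For binary distributions, entropy is maximized at p=0.5 and decreases as p moves toward 0 or 1.

H(A) = H(0.92) = 0.4022 bits
H(B) = H(0.87) = 0.5574 bits

Distribution B (p=0.87) is closer to uniform (p=0.5), so it has higher entropy.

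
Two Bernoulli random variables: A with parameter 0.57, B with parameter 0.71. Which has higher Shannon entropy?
A

For binary distributions, entropy is maximized at p=0.5 and decreases as p moves toward 0 or 1.

H(A) = H(0.57) = 0.9858 bits
H(B) = H(0.71) = 0.8687 bits

Distribution A (p=0.57) is closer to uniform (p=0.5), so it has higher entropy.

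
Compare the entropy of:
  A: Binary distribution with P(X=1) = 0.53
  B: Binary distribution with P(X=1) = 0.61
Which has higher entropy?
A

For binary distributions, entropy is maximized at p=0.5 and decreases as p moves toward 0 or 1.

H(A) = H(0.53) = 0.9974 bits
H(B) = H(0.61) = 0.9648 bits

Distribution A (p=0.53) is closer to uniform (p=0.5), so it has higher entropy.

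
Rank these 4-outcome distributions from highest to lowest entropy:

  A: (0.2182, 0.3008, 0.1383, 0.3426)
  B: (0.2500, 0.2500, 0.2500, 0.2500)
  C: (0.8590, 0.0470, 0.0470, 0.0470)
B > A > C

Key insight: Entropy is maximized by uniform distributions and minimized by concentrated distributions.

- Uniform distributions have maximum entropy log₂(4) = 2.0000 bits
- The more "peaked" or concentrated a distribution, the lower its entropy

Entropies:
  H(A) = 1.9248 bits
  H(B) = 2.0000 bits
  H(C) = 0.8103 bits

Ranking: B > A > C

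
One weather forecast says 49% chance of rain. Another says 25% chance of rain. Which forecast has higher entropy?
49% forecast

Treat each forecast as a Bernoulli distribution. Binary entropy is maximized at p=0.5 and falls off symmetrically toward 0 or 1. The 49% forecast is closer to 50%, so it is more uncertain. H(49%) ≈ 1.000 bits, H(25%) ≈ 0.811 bits.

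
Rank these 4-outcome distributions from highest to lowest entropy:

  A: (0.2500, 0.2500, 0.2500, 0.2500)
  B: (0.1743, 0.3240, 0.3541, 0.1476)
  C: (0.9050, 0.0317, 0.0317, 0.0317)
A > B > C

Key insight: Entropy is maximized by uniform distributions and minimized by concentrated distributions.

- Uniform distributions have maximum entropy log₂(4) = 2.0000 bits
- The more "peaked" or concentrated a distribution, the lower its entropy

Entropies:
  H(A) = 2.0000 bits
  H(B) = 1.9038 bits
  H(C) = 0.6035 bits

Ranking: A > B > C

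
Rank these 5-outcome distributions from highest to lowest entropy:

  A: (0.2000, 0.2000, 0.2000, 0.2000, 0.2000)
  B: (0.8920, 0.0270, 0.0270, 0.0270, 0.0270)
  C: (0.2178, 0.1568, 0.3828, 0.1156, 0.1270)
A > C > B

Key insight: Entropy is maximized by uniform distributions and minimized by concentrated distributions.

- Uniform distributions have maximum entropy log₂(5) = 2.3219 bits
- The more "peaked" or concentrated a distribution, the lower its entropy

Entropies:
  H(A) = 2.3219 bits
  H(B) = 0.7099 bits
  H(C) = 2.1663 bits

Ranking: A > C > B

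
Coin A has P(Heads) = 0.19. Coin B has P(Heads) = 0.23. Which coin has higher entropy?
B

For binary distributions, entropy is maximized at p=0.5 and decreases as p moves toward 0 or 1.

H(A) = H(0.19) = 0.7015 bits
H(B) = H(0.23) = 0.7780 bits

Distribution B (p=0.23) is closer to uniform (p=0.5), so it has higher entropy.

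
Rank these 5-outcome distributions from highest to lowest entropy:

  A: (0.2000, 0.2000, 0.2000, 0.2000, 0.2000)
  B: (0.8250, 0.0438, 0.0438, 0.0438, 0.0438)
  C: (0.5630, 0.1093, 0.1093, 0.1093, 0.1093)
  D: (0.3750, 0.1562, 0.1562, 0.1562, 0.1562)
A > D > C > B

Key insight: Entropy is maximized by uniform distributions and minimized by concentrated distributions.

Entropies:
  H(A) = 2.3219 bits
  H(B) = 1.0190 bits
  H(C) = 1.8625 bits
  H(D) = 2.2044 bits

Ranking: A > D > C > B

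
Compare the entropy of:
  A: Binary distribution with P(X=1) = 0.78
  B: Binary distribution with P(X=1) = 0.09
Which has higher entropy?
A

For binary distributions, entropy is maximized at p=0.5 and decreases as p moves toward 0 or 1.

H(A) = H(0.78) = 0.7602 bits
H(B) = H(0.09) = 0.4365 bits

Distribution A (p=0.78) is closer to uniform (p=0.5), so it has higher entropy.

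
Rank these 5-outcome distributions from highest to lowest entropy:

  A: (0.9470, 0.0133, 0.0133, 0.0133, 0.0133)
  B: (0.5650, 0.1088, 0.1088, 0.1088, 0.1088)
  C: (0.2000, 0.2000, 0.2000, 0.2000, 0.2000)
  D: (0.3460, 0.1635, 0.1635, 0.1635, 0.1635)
C > D > B > A

Key insight: Entropy is maximized by uniform distributions and minimized by concentrated distributions.

Entropies:
  H(A) = 0.4050 bits
  H(B) = 1.8578 bits
  H(C) = 2.3219 bits
  H(D) = 2.2384 bits

Ranking: C > D > B > A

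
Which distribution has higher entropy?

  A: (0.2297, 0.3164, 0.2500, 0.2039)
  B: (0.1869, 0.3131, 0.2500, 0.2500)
A

Both distributions are close to uniform, making this a harder comparison.

H(A) = 1.9805 bits
H(B) = 1.9767 bits

The distribution closer to uniform has higher entropy.
Answer: A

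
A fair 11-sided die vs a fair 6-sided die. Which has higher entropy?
11-sided die

Both are uniform distributions; for uniform over n outcomes, H = log₂(n). H(11-sided) = log₂(11) = 3.459 bits and H(6-sided) = log₂(6) = 2.585 bits. More outcomes in a uniform distribution means higher entropy.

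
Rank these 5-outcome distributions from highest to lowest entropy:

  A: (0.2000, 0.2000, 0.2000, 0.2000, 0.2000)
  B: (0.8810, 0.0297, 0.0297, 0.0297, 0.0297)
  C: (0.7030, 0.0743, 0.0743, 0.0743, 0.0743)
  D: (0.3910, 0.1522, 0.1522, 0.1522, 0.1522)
A > D > C > B

Key insight: Entropy is maximized by uniform distributions and minimized by concentrated distributions.

Entropies:
  H(A) = 2.3219 bits
  H(B) = 0.7645 bits
  H(C) = 1.4716 bits
  H(D) = 2.1834 bits

Ranking: A > D > C > B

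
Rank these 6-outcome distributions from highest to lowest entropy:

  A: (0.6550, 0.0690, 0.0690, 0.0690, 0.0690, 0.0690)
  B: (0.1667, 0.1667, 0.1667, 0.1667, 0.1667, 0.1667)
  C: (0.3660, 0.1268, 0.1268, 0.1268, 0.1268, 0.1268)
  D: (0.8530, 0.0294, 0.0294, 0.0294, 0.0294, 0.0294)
B > C > A > D

Key insight: Entropy is maximized by uniform distributions and minimized by concentrated distributions.

Entropies:
  H(A) = 1.7306 bits
  H(B) = 2.5850 bits
  H(C) = 2.4197 bits
  H(D) = 0.9436 bits

Ranking: B > C > A > D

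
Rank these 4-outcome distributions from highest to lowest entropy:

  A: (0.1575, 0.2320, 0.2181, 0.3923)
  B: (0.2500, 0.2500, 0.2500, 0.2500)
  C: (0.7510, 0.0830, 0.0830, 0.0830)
B > A > C

Key insight: Entropy is maximized by uniform distributions and minimized by concentrated distributions.

- Uniform distributions have maximum entropy log₂(4) = 2.0000 bits
- The more "peaked" or concentrated a distribution, the lower its entropy

Entropies:
  H(A) = 1.9178 bits
  H(B) = 2.0000 bits
  H(C) = 1.2043 bits

Ranking: B > A > C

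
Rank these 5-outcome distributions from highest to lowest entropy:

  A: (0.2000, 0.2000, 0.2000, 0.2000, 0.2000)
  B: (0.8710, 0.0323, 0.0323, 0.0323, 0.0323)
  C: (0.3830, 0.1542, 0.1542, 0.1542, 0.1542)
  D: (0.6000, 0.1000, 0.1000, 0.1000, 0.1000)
A > C > D > B

Key insight: Entropy is maximized by uniform distributions and minimized by concentrated distributions.

Entropies:
  H(A) = 2.3219 bits
  H(B) = 0.8127 bits
  H(C) = 2.1941 bits
  H(D) = 1.7710 bits

Ranking: A > C > D > B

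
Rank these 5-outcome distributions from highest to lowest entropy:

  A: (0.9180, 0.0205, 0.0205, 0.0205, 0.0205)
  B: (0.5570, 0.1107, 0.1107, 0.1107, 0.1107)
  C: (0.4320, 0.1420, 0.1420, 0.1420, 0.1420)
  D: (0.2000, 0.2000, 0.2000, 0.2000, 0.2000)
D > C > B > A

Key insight: Entropy is maximized by uniform distributions and minimized by concentrated distributions.

Entropies:
  H(A) = 0.5732 bits
  H(B) = 1.8766 bits
  H(C) = 2.1226 bits
  H(D) = 2.3219 bits

Ranking: D > C > B > A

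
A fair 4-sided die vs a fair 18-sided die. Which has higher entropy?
18-sided die

Both are uniform distributions; for uniform over n outcomes, H = log₂(n). H(4-sided) = log₂(4) = 2.000 bits and H(18-sided) = log₂(18) = 4.170 bits. More outcomes in a uniform distribution means higher entropy.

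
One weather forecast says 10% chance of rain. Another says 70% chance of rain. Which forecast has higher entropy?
70% forecast

Treat each forecast as a Bernoulli distribution. Binary entropy is maximized at p=0.5 and falls off symmetrically toward 0 or 1. The 70% forecast is closer to 50%, so it is more uncertain. H(10%) ≈ 0.469 bits, H(70%) ≈ 0.881 bits.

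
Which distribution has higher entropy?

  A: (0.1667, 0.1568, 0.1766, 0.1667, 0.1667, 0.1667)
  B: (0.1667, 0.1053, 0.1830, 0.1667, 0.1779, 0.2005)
A

Both distributions are close to uniform, making this a harder comparison.

H(A) = 2.5841 bits
H(B) = 2.5599 bits

The distribution closer to uniform has higher entropy.
Answer: A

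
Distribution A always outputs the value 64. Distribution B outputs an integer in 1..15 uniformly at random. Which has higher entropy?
B

A is deterministic, so H(A) = 0. B is uniform over 15 outcomes, so H(B) = log₂(15) = 3.907 bits. Any distribution with genuine randomness has higher entropy than a deterministic one.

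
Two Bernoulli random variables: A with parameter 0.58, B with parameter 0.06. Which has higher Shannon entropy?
A

For binary distributions, entropy is maximized at p=0.5 and decreases as p moves toward 0 or 1.

H(A) = H(0.58) = 0.9815 bits
H(B) = H(0.06) = 0.3274 bits

Distribution A (p=0.58) is closer to uniform (p=0.5), so it has higher entropy.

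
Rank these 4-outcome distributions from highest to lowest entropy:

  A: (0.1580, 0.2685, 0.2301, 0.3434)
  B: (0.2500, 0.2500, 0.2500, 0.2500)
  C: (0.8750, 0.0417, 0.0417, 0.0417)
B > A > C

Key insight: Entropy is maximized by uniform distributions and minimized by concentrated distributions.

- Uniform distributions have maximum entropy log₂(4) = 2.0000 bits
- The more "peaked" or concentrated a distribution, the lower its entropy

Entropies:
  H(A) = 1.9472 bits
  H(B) = 2.0000 bits
  H(C) = 0.7417 bits

Ranking: B > A > C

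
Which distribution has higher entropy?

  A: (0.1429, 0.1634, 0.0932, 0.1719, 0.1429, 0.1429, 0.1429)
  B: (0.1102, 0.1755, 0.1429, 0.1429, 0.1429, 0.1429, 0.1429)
B

Both distributions are close to uniform, making this a harder comparison.

H(A) = 2.7871 bits
H(B) = 2.7965 bits

The distribution closer to uniform has higher entropy.
Answer: B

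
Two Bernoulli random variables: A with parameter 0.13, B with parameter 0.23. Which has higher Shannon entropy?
B

For binary distributions, entropy is maximized at p=0.5 and decreases as p moves toward 0 or 1.

H(A) = H(0.13) = 0.5574 bits
H(B) = H(0.23) = 0.7780 bits

Distribution B (p=0.23) is closer to uniform (p=0.5), so it has higher entropy.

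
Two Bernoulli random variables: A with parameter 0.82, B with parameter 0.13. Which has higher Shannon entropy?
A

For binary distributions, entropy is maximized at p=0.5 and decreases as p moves toward 0 or 1.

H(A) = H(0.82) = 0.6801 bits
H(B) = H(0.13) = 0.5574 bits

Distribution A (p=0.82) is closer to uniform (p=0.5), so it has higher entropy.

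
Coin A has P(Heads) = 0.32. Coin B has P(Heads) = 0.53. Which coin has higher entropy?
B

For binary distributions, entropy is maximized at p=0.5 and decreases as p moves toward 0 or 1.

H(A) = H(0.32) = 0.9044 bits
H(B) = H(0.53) = 0.9974 bits

Distribution B (p=0.53) is closer to uniform (p=0.5), so it has higher entropy.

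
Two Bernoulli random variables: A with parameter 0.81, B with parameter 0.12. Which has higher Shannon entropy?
A

For binary distributions, entropy is maximized at p=0.5 and decreases as p moves toward 0 or 1.

H(A) = H(0.81) = 0.7015 bits
H(B) = H(0.12) = 0.5294 bits

Distribution A (p=0.81) is closer to uniform (p=0.5), so it has higher entropy.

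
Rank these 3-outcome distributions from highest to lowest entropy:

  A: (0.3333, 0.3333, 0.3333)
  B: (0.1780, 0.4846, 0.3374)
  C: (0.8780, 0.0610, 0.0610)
A > B > C

Key insight: Entropy is maximized by uniform distributions and minimized by concentrated distributions.

- Uniform distributions have maximum entropy log₂(3) = 1.5850 bits
- The more "peaked" or concentrated a distribution, the lower its entropy

Entropies:
  H(A) = 1.5850 bits
  H(B) = 1.4786 bits
  H(C) = 0.6571 bits

Ranking: A > B > C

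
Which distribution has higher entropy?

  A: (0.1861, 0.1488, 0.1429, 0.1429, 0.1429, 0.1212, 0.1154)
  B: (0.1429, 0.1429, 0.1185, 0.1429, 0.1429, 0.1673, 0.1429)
B

Both distributions are close to uniform, making this a harder comparison.

H(A) = 2.7920 bits
H(B) = 2.8013 bits

The distribution closer to uniform has higher entropy.
Answer: B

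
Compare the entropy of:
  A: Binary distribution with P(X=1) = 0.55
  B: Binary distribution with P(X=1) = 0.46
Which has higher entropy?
B

For binary distributions, entropy is maximized at p=0.5 and decreases as p moves toward 0 or 1.

H(A) = H(0.55) = 0.9928 bits
H(B) = H(0.46) = 0.9954 bits

Distribution B (p=0.46) is closer to uniform (p=0.5), so it has higher entropy.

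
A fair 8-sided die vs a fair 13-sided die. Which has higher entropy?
13-sided die

Both are uniform distributions; for uniform over n outcomes, H = log₂(n). H(8-sided) = log₂(8) = 3.000 bits and H(13-sided) = log₂(13) = 3.700 bits. More outcomes in a uniform distribution means higher entropy.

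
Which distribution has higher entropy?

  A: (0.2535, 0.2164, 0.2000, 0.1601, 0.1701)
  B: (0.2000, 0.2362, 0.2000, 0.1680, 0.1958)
B

Both distributions are close to uniform, making this a harder comparison.

H(A) = 2.3019 bits
H(B) = 2.3135 bits

The distribution closer to uniform has higher entropy.
Answer: B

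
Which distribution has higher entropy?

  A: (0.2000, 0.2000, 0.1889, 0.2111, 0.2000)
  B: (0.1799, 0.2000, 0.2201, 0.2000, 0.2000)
A

Both distributions are close to uniform, making this a harder comparison.

H(A) = 2.3210 bits
H(B) = 2.3190 bits

The distribution closer to uniform has higher entropy.
Answer: A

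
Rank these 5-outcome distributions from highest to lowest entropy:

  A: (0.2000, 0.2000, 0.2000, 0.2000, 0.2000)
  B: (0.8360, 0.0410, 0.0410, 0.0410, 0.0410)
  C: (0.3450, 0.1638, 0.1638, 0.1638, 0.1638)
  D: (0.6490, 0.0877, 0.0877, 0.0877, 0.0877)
A > C > D > B

Key insight: Entropy is maximized by uniform distributions and minimized by concentrated distributions.

Entropies:
  H(A) = 2.3219 bits
  H(B) = 0.9718 bits
  H(C) = 2.2395 bits
  H(D) = 1.6370 bits

Ranking: A > C > D > B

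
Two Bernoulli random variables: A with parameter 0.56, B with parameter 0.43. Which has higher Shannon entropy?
A

For binary distributions, entropy is maximized at p=0.5 and decreases as p moves toward 0 or 1.

H(A) = H(0.56) = 0.9896 bits
H(B) = H(0.43) = 0.9858 bits

Distribution A (p=0.56) is closer to uniform (p=0.5), so it has higher entropy.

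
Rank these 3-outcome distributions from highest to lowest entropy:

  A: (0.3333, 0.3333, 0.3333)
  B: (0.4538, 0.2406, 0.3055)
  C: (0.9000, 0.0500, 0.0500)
A > B > C

Key insight: Entropy is maximized by uniform distributions and minimized by concentrated distributions.

- Uniform distributions have maximum entropy log₂(3) = 1.5850 bits
- The more "peaked" or concentrated a distribution, the lower its entropy

Entropies:
  H(A) = 1.5850 bits
  H(B) = 1.5344 bits
  H(C) = 0.5690 bits

Ranking: A > B > C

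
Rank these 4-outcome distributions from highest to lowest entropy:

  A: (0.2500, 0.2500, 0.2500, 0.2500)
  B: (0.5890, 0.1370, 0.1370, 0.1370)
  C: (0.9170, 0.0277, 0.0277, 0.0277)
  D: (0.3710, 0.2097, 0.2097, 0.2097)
A > D > B > C

Key insight: Entropy is maximized by uniform distributions and minimized by concentrated distributions.

Entropies:
  H(A) = 2.0000 bits
  H(B) = 1.6284 bits
  H(C) = 0.5442 bits
  H(D) = 1.9484 bits

Ranking: A > D > B > C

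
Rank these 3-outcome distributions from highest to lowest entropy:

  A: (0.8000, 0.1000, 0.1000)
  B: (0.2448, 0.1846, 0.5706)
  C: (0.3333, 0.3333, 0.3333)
C > B > A

Key insight: Entropy is maximized by uniform distributions and minimized by concentrated distributions.

- Uniform distributions have maximum entropy log₂(3) = 1.5850 bits
- The more "peaked" or concentrated a distribution, the lower its entropy

Entropies:
  H(A) = 0.9219 bits
  H(B) = 1.4089 bits
  H(C) = 1.5850 bits

Ranking: C > B > A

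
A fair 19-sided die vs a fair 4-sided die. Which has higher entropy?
19-sided die

Both are uniform distributions; for uniform over n outcomes, H = log₂(n). H(19-sided) = log₂(19) = 4.248 bits and H(4-sided) = log₂(4) = 2.000 bits. More outcomes in a uniform distribution means higher entropy.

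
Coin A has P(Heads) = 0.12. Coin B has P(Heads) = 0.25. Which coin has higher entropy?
B

For binary distributions, entropy is maximized at p=0.5 and decreases as p moves toward 0 or 1.

H(A) = H(0.12) = 0.5294 bits
H(B) = H(0.25) = 0.8113 bits

Distribution B (p=0.25) is closer to uniform (p=0.5), so it has higher entropy.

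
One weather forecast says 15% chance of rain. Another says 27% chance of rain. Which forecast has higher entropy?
27% forecast

Treat each forecast as a Bernoulli distribution. Binary entropy is maximized at p=0.5 and falls off symmetrically toward 0 or 1. The 27% forecast is closer to 50%, so it is more uncertain. H(15%) ≈ 0.610 bits, H(27%) ≈ 0.841 bits.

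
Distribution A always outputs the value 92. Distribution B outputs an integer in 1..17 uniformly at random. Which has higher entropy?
B

A is deterministic, so H(A) = 0. B is uniform over 17 outcomes, so H(B) = log₂(17) = 4.087 bits. Any distribution with genuine randomness has higher entropy than a deterministic one.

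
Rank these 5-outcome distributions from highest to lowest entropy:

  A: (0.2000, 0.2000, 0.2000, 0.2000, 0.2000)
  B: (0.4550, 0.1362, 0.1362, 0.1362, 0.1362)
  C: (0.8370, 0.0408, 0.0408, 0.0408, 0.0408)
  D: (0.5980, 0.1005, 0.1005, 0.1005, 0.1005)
A > B > D > C

Key insight: Entropy is maximized by uniform distributions and minimized by concentrated distributions.

Entropies:
  H(A) = 2.3219 bits
  H(B) = 2.0841 bits
  H(C) = 0.9674 bits
  H(D) = 1.7761 bits

Ranking: A > B > D > C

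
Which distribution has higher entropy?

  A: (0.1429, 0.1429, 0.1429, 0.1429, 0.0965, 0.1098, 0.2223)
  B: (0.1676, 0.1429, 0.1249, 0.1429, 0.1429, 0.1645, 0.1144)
B

Both distributions are close to uniform, making this a harder comparison.

H(A) = 2.7619 bits
H(B) = 2.7961 bits

The distribution closer to uniform has higher entropy.
Answer: B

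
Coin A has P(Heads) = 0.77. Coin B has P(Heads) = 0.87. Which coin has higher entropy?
A

For binary distributions, entropy is maximized at p=0.5 and decreases as p moves toward 0 or 1.

H(A) = H(0.77) = 0.7780 bits
H(B) = H(0.87) = 0.5574 bits

Distribution A (p=0.77) is closer to uniform (p=0.5), so it has higher entropy.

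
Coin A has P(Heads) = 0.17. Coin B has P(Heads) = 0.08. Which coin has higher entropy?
A

For binary distributions, entropy is maximized at p=0.5 and decreases as p moves toward 0 or 1.

H(A) = H(0.17) = 0.6577 bits
H(B) = H(0.08) = 0.4022 bits

Distribution A (p=0.17) is closer to uniform (p=0.5), so it has higher entropy.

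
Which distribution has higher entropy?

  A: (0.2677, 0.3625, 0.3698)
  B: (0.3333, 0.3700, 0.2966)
B

Both distributions are close to uniform, making this a harder comparison.

H(A) = 1.5704 bits
H(B) = 1.5791 bits

The distribution closer to uniform has higher entropy.
Answer: B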